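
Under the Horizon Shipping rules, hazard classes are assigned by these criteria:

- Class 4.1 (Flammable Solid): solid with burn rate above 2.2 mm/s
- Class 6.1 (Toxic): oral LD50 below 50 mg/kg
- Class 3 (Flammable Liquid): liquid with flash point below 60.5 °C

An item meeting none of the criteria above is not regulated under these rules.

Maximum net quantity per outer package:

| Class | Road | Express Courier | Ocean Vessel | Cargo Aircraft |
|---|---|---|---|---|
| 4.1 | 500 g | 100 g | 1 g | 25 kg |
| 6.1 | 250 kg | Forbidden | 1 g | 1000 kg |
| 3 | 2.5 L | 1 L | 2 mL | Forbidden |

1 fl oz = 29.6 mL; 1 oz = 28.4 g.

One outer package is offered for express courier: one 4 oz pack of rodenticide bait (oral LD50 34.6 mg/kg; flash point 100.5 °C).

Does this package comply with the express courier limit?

Rodenticide bait: oral LD50 34.6 mg/kg < 50 mg/kg → Class 6.1 (Toxic).
Class 6.1 quantity: one 4 oz pack = 113.6 g.
Class 6.1 is Forbidden by express courier.

No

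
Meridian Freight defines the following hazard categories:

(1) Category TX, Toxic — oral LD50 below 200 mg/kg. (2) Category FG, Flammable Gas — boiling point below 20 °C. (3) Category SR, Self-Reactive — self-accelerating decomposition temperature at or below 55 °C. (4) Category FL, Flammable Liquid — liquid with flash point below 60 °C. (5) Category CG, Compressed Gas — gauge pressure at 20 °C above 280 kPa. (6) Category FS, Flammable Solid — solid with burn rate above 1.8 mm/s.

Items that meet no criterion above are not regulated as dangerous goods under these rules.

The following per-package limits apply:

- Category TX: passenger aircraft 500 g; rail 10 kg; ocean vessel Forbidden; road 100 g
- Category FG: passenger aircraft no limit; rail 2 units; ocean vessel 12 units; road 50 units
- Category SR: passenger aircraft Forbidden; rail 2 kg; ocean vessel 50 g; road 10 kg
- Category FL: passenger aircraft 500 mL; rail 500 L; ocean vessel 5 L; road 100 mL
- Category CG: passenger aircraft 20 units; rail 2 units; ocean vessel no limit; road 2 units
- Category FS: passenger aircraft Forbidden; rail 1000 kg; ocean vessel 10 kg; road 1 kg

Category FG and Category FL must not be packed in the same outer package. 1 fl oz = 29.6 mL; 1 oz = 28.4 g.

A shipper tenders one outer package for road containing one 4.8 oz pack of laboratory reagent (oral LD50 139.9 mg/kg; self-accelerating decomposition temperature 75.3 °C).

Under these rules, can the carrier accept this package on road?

Oral LD50 139.9 mg/kg meets the Category TX criterion (Toxic), so the laboratory reagent is Category TX.
Category TX quantity: one 4.8 oz pack = 136.32 g.
That exceeds the Category TX road limit of 100 g.

No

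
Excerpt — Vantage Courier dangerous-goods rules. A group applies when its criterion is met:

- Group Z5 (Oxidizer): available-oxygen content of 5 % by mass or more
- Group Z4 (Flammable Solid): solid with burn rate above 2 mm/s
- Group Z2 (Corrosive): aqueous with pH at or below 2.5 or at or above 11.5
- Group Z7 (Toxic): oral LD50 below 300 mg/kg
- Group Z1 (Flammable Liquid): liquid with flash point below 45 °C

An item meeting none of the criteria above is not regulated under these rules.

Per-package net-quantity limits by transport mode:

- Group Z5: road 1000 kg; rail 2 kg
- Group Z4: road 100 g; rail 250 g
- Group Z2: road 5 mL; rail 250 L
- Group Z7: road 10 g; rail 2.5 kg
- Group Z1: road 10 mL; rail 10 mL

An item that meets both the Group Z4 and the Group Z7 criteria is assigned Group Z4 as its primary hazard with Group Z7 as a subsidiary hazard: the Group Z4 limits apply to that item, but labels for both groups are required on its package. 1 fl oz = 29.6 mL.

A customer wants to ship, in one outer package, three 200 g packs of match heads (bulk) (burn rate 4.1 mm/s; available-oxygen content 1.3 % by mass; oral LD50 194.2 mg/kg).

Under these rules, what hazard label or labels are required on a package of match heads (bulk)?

With burn rate 4.1 mm/s (> 2 mm/s), the match heads (bulk) fall in Group Z4.
With oral LD50 194.2 mg/kg (< 300 mg/kg), the match heads (bulk) fall in Group Z7.
By the precedence rule Group Z4 is primary and Group Z7 is subsidiary, and that rule requires both labels on the package.

Group Z4 and Z7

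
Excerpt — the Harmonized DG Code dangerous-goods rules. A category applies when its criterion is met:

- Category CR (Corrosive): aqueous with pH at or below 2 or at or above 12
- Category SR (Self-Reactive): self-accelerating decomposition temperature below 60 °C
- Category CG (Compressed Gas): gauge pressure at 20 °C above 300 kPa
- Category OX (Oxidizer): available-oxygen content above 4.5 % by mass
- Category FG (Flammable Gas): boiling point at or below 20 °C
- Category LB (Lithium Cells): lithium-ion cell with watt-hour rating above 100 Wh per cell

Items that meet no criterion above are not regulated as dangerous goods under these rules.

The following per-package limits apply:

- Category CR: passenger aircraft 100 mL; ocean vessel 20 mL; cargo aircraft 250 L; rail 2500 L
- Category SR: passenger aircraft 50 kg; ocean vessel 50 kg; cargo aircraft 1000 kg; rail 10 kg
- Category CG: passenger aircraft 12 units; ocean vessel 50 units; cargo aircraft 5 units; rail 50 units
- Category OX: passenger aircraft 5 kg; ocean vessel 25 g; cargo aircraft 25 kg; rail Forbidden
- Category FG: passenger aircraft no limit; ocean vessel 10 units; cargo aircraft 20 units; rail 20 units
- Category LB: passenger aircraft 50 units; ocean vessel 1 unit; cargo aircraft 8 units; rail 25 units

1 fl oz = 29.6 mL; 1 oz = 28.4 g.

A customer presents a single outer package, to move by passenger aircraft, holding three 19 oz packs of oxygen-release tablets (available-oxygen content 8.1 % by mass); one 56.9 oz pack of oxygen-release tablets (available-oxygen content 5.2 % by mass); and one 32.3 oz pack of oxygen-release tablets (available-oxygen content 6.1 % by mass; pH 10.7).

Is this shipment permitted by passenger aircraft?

The oxygen-release tablets have available-oxygen content 8.1 % by mass, which is > 4.5 % by mass, so they are Category OX (Oxidizer).
Available-oxygen content 5.2 % by mass meets the Category OX criterion (Oxidizer), so the oxygen-release tablets are Category OX.
Available-oxygen content 6.1 % by mass meets the Category OX criterion (Oxidizer), so the oxygen-release tablets are Category OX.
Total Category OX: (three 19 oz packs = 1618.8 g) + (one 56.9 oz pack = 1615.96 g) + (one 32.3 oz pack = 917.32 g) = 4152.08 g.
4152.08 g is within the passenger aircraft limit of 5 kg for Category OX.

Yes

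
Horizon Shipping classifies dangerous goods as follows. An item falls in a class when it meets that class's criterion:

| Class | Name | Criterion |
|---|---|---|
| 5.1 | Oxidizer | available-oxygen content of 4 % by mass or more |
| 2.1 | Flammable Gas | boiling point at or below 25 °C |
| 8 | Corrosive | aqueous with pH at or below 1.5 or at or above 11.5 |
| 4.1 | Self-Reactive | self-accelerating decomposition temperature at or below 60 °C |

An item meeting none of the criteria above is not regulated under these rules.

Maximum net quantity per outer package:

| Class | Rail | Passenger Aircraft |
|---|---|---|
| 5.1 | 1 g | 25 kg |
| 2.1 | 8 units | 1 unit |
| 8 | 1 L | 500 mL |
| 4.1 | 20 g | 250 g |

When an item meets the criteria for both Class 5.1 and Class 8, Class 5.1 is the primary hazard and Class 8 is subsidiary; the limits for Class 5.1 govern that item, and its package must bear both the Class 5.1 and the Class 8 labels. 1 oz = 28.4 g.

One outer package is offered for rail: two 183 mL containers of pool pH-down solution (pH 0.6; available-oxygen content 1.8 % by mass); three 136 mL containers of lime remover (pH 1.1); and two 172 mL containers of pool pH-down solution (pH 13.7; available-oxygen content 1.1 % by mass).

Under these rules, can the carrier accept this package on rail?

Pool pH-down solution: pH 0.6 ≤ 1.5 → Class 8 (Corrosive).
Lime remover: pH 1.1 ≤ 1.5 → Class 8 (Corrosive).
pH 13.7 meets the Class 8 criterion (Corrosive), so the pool pH-down solution is Class 8.
Class 8 net quantity: (two 183 mL containers = 366 mL) + (three 136 mL containers = 408 mL) + (two 172 mL containers = 344 mL) = 1.118 L.
1.118 L exceeds the rail limit of 1 L for Class 8.

No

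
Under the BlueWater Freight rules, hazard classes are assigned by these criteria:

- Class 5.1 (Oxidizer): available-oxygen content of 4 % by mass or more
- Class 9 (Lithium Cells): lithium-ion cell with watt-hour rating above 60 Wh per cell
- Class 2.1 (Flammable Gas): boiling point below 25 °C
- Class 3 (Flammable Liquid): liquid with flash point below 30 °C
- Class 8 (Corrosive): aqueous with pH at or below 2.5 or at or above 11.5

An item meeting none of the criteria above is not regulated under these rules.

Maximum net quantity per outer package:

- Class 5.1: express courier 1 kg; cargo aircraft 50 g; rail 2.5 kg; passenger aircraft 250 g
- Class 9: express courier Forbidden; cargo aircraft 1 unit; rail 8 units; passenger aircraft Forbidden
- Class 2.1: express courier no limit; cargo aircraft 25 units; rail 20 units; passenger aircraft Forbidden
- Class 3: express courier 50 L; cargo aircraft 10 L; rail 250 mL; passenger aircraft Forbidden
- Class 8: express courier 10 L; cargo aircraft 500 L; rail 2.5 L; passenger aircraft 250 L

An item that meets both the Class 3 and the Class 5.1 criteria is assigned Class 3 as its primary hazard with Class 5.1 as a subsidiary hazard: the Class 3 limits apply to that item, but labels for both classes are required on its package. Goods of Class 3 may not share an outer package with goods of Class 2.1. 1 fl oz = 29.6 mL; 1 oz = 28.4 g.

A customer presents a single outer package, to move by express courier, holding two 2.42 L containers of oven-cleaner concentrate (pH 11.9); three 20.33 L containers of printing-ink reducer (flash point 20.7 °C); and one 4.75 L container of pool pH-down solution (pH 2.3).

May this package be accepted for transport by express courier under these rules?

Oven-cleaner concentrate: pH 11.9 ≥ 11.5 → Class 8 (Corrosive).
Flash point 20.7 °C meets the Class 3 criterion (Flammable Liquid), so the printing-ink reducer is Class 3.
The pool pH-down solution has pH 2.3, which is ≤ 2.5, so it is Class 8 (Corrosive).
Total Class 8: (two 2.42 L containers = 4.84 L) + 4.75 L = 9.59 L.
9.59 L is within the express courier limit of 10 L for Class 8.
Class 3 quantity: three 20.33 L containers = 60.99 L.
60.99 L > 50 L (express courier limit, Class 3) — over the limit.
The segregation rule (Class 3 with Class 2.1) does not apply to Class 8 with Class 3.

No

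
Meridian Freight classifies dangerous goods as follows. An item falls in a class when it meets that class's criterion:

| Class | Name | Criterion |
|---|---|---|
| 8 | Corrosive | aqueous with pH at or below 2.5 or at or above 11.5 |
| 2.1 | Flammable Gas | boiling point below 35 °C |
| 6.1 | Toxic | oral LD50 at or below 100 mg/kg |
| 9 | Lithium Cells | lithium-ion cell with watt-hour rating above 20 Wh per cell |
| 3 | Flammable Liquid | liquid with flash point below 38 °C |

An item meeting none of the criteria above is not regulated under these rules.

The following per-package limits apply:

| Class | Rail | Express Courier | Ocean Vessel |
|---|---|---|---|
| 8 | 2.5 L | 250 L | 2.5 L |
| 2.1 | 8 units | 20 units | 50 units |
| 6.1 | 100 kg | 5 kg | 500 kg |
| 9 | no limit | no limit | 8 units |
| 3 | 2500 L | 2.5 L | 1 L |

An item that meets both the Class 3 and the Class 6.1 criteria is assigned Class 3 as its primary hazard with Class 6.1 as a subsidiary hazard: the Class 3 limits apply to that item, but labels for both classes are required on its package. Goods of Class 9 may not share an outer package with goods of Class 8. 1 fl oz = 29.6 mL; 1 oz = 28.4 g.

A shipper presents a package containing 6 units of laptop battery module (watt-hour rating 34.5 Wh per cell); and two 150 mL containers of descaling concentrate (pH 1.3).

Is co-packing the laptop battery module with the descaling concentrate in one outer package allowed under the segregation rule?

No

The laptop battery module has watt-hour rating 34.5 Wh per cell, which is > 20 Wh per cell, so it is Class 9 (Lithium Cells).
Descaling concentrate: pH 1.3 ≤ 2.5 → Class 8 (Corrosive).
Class 9 and Class 8 may not share an outer package.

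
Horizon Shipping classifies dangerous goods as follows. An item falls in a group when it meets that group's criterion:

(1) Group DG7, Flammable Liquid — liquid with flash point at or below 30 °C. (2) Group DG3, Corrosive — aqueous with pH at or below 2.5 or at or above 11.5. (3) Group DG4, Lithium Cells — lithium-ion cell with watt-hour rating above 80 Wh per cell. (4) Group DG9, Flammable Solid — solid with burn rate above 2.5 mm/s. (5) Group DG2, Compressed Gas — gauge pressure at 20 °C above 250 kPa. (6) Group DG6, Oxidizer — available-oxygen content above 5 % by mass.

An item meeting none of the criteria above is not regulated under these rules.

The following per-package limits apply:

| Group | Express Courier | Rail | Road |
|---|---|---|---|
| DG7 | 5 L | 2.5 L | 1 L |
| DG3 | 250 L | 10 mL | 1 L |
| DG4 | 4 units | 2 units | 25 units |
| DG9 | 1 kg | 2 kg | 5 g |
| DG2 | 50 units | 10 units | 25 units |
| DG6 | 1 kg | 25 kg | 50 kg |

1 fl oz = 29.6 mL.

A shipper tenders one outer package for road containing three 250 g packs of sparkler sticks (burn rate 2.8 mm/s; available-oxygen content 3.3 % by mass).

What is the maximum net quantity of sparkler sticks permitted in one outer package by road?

With burn rate 2.8 mm/s (> 2.5 mm/s), the sparkler sticks fall in Group DG9.
The road limit for Group DG9 is 5 g.

5 g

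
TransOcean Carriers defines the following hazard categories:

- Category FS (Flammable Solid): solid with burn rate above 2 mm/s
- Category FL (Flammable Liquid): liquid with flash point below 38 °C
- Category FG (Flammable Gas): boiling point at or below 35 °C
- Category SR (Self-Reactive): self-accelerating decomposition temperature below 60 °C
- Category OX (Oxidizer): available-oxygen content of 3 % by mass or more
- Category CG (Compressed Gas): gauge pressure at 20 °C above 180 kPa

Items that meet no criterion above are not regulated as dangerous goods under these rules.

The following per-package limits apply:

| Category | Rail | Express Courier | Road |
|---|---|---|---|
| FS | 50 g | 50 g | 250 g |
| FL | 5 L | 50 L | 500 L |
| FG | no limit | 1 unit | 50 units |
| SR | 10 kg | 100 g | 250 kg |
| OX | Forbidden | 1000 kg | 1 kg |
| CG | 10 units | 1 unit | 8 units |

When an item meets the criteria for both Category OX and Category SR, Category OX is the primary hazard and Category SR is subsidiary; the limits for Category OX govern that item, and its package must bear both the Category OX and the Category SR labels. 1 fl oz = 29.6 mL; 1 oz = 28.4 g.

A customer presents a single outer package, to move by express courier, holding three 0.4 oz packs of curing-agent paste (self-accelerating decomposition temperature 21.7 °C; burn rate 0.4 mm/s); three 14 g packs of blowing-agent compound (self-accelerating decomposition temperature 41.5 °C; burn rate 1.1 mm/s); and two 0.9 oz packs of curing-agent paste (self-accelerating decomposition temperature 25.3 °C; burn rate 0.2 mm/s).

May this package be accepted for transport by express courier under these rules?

Curing-agent paste: self-accelerating decomposition temperature 21.7 °C < 60 °C → Category SR (Self-Reactive).
Blowing-agent compound: self-accelerating decomposition temperature 41.5 °C < 60 °C → Category SR (Self-Reactive).
Curing-agent paste: self-accelerating decomposition temperature 25.3 °C < 60 °C → Category SR (Self-Reactive).
Category SR net quantity: (three 0.4 oz packs = 34.08 g) + (three 14 g packs = 42 g) + (two 0.9 oz packs = 51.12 g) = 127.2 g.
That exceeds the Category SR express courier limit of 100 g.

No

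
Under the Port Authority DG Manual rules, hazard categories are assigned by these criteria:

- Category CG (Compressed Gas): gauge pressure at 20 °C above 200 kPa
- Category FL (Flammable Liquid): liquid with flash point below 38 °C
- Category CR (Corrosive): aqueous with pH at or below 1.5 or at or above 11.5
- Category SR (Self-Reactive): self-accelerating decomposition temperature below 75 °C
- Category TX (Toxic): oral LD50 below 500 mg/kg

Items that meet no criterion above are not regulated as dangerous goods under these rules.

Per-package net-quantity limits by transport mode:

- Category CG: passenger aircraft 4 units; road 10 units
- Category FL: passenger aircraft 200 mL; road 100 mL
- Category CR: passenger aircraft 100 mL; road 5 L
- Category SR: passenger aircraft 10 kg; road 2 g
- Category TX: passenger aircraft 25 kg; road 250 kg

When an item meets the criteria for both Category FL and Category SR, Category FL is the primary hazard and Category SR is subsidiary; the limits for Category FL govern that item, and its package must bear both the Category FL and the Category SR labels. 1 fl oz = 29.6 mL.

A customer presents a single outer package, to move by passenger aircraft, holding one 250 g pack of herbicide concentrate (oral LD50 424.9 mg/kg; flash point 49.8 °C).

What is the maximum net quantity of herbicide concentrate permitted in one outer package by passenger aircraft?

With oral LD50 424.9 mg/kg (< 500 mg/kg), the herbicide concentrate falls in Category TX.
The passenger aircraft limit for Category TX is 25 kg.

25 kg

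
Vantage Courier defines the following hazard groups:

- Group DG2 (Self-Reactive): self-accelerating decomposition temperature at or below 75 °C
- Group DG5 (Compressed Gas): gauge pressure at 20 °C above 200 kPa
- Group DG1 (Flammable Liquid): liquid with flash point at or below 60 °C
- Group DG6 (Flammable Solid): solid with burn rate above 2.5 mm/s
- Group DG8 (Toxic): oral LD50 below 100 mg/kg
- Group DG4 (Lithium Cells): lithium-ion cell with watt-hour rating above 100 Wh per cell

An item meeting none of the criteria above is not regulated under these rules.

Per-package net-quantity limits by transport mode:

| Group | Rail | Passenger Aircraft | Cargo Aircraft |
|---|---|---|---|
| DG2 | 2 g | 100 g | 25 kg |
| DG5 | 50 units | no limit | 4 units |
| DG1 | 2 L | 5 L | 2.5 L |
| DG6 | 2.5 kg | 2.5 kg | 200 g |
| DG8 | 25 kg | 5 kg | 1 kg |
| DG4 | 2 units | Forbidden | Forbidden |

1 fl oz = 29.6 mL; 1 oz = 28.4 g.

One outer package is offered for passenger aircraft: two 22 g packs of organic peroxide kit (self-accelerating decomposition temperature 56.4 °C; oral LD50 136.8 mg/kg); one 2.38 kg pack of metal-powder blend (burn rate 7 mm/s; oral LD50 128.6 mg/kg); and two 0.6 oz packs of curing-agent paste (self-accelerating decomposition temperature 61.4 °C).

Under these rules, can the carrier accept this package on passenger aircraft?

Organic peroxide kit: self-accelerating decomposition temperature 56.4 °C ≤ 75 °C → Group DG2 (Self-Reactive).
With burn rate 7 mm/s (> 2.5 mm/s), the metal-powder blend falls in Group DG6.
The curing-agent paste has self-accelerating decomposition temperature 61.4 °C, which is ≤ 75 °C, so it is Group DG2 (Self-Reactive).
Group DG2 net quantity: (two 22 g packs = 44 g) + (two 0.6 oz packs = 34.08 g) = 78.08 g.
78.08 g ≤ 100 g (passenger aircraft limit, Group DG2) — within limit.
Group DG6 quantity: 2.38 kg.
2.38 kg ≤ 2.5 kg (passenger aircraft limit, Group DG6) — within limit.
Every hazard group is within its passenger aircraft limit and no segregation rule is violated.

Yes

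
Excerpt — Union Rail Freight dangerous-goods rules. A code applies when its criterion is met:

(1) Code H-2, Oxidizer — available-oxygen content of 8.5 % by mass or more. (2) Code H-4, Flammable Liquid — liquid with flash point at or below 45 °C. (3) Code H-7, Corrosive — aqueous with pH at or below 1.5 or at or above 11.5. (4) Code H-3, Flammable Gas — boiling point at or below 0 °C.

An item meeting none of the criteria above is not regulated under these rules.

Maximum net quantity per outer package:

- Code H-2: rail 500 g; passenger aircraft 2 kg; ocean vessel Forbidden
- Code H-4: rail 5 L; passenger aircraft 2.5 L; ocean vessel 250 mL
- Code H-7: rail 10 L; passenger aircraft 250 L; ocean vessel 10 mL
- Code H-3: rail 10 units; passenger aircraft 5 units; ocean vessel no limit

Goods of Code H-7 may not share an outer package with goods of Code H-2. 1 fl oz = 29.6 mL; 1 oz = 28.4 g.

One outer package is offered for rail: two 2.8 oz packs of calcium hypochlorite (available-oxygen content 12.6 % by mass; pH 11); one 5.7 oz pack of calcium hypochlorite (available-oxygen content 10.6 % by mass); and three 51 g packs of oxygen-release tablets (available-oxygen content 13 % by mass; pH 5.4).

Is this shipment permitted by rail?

Yes

Calcium hypochlorite: available-oxygen content 12.6 % by mass ≥ 8.5 % by mass → Code H-2 (Oxidizer).
With available-oxygen content 10.6 % by mass (≥ 8.5 % by mass), the calcium hypochlorite falls in Code H-2.
Available-oxygen content 13 % by mass meets the Code H-2 criterion (Oxidizer), so the oxygen-release tablets are Code H-2.
Total Code H-2: (two 2.8 oz packs = 159.04 g) + (one 5.7 oz pack = 161.88 g) + (three 51 g packs = 153 g) = 473.92 g.
473.92 g is within the rail limit of 500 g for Code H-2.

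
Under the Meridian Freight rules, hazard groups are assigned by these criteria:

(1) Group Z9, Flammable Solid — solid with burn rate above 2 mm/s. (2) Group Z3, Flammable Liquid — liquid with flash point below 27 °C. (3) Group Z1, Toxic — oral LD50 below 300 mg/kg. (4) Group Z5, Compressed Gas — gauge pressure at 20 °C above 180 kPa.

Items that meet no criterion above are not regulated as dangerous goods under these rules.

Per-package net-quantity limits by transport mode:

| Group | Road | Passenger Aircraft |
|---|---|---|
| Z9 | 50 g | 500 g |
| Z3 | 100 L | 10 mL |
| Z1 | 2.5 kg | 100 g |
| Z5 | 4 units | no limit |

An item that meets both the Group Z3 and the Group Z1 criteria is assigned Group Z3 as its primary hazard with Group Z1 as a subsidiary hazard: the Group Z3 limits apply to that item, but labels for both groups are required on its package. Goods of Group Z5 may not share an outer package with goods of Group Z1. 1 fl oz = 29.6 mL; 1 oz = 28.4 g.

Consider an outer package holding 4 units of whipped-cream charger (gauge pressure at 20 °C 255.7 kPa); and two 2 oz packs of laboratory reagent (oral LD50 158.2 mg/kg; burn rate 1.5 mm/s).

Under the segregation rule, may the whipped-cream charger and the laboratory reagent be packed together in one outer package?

No

The whipped-cream charger has gauge pressure at 20 °C 255.7 kPa, which is > 180 kPa, so it is Group Z5 (Compressed Gas).
The laboratory reagent has oral LD50 158.2 mg/kg, which is < 300 mg/kg, so it is Group Z1 (Toxic).
Group Z5 and Group Z1 may not share an outer package.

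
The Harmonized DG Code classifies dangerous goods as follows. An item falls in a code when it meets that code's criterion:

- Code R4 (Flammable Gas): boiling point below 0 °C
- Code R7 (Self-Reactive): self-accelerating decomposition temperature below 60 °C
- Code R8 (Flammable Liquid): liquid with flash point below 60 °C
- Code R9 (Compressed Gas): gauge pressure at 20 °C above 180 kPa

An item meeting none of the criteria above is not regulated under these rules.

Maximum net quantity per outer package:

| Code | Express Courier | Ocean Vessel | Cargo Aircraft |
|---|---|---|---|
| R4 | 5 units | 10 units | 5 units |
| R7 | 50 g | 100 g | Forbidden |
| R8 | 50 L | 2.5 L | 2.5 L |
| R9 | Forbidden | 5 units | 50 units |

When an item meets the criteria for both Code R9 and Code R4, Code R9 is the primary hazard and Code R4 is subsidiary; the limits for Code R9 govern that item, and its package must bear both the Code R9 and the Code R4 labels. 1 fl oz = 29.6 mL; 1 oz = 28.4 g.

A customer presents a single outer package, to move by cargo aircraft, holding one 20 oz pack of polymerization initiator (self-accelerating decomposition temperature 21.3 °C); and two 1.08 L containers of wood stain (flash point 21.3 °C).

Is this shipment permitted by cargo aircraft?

The polymerization initiator has self-accelerating decomposition temperature 21.3 °C, which is < 60 °C, so it is Code R7 (Self-Reactive).
The wood stain has flash point 21.3 °C, which is < 60 °C, so it is Code R8 (Flammable Liquid).
Code R7 quantity: one 20 oz pack = 568 g.
Code R7 is Forbidden by cargo aircraft.
Code R8 quantity: two 1.08 L containers = 2.16 L.
2.16 L ≤ 2.5 L (cargo aircraft limit, Code R8) — within limit.

No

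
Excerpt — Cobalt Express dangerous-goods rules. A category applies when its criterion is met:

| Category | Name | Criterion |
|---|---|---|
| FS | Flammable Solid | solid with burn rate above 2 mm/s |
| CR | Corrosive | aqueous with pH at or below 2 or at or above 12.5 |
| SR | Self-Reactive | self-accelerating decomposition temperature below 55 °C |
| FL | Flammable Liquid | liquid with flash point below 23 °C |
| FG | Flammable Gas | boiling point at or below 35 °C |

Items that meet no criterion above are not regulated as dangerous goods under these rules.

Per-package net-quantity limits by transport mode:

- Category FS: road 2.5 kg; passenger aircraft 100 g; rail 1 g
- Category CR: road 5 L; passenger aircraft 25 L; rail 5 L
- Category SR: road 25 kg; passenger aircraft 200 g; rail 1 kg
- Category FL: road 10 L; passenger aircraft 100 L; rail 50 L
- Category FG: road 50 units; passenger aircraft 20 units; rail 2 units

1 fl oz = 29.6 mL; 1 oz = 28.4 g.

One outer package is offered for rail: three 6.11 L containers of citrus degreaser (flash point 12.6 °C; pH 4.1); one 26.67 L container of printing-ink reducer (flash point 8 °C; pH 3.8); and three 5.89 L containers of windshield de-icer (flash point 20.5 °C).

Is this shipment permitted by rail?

No

Flash point 12.6 °C meets the Category FL criterion (Flammable Liquid), so the citrus degreaser is Category FL.
The printing-ink reducer has flash point 8 °C, which is < 23 °C, so it is Category FL (Flammable Liquid).
With flash point 20.5 °C (< 23 °C), the windshield de-icer falls in Category FL.
Category FL net quantity: (three 6.11 L containers = 18.33 L) + 26.67 L + (three 5.89 L containers = 17.67 L) = 62.67 L.
That exceeds the Category FL rail limit of 50 L.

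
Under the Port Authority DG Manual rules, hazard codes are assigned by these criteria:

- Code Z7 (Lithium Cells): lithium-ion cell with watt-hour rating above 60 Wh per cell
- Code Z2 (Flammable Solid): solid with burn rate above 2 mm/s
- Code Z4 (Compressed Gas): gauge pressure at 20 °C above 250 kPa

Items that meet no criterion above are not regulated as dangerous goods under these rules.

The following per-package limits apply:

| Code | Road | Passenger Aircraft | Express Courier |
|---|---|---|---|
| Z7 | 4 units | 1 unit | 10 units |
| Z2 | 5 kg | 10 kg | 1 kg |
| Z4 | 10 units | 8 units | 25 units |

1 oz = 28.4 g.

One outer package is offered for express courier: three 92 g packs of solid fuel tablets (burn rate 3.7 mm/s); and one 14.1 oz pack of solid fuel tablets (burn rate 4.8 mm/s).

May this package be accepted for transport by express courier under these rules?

Solid fuel tablets: burn rate 3.7 mm/s > 2 mm/s → Code Z2 (Flammable Solid).
With burn rate 4.8 mm/s (> 2 mm/s), the solid fuel tablets fall in Code Z2.
Code Z2 net quantity: (three 92 g packs = 276 g) + (one 14.1 oz pack = 400.44 g) = 676.44 g.
676.44 g ≤ 1 kg (express courier limit, Code Z2) — within limit.

Yes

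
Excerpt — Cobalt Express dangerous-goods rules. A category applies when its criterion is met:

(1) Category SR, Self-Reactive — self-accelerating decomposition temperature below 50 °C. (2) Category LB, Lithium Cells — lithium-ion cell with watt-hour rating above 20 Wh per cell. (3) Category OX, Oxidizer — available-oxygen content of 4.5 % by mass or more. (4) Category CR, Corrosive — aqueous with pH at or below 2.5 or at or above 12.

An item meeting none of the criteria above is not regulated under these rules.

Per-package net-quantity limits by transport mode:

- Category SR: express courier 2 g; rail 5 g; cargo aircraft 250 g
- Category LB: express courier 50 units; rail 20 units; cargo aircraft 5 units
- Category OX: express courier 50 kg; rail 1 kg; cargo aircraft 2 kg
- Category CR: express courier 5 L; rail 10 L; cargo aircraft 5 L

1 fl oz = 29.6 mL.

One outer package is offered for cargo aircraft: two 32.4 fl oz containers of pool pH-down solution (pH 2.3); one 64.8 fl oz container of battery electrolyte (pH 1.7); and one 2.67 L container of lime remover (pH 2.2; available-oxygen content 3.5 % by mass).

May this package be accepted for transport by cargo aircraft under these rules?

The pool pH-down solution has pH 2.3, which is ≤ 2.5, so it is Category CR (Corrosive).
With pH 1.7 (≤ 2.5), the battery electrolyte falls in Category CR.
With pH 2.2 (≤ 2.5), the lime remover falls in Category CR.
Total Category CR: (two 32.4 fl oz containers = 1918.08 mL) + (one 64.8 fl oz container = 1918.08 mL) + 2.67 L = 6506.16 mL.
6506.16 mL exceeds the cargo aircraft limit of 5 L for Category CR.

No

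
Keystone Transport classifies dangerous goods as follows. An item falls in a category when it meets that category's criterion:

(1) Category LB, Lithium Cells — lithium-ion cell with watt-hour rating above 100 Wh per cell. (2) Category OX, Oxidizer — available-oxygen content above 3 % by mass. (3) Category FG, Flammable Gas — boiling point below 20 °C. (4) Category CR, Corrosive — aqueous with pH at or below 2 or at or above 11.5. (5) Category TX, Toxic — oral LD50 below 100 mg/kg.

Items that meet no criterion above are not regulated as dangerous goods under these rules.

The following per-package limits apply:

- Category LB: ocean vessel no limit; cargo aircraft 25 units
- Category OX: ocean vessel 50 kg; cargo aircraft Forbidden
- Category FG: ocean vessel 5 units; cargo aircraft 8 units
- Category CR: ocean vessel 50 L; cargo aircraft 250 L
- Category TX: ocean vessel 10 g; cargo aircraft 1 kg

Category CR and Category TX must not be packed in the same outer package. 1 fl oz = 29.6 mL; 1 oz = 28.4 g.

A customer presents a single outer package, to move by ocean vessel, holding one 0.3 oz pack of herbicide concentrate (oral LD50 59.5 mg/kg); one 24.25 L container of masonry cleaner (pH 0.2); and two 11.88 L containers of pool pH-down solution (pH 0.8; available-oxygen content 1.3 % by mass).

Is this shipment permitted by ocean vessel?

With oral LD50 59.5 mg/kg (< 100 mg/kg), the herbicide concentrate falls in Category TX.
The masonry cleaner has pH 0.2, which is ≤ 2, so it is Category CR (Corrosive).
With pH 0.8 (≤ 2), the pool pH-down solution falls in Category CR.
Category CR net quantity: 24.25 L + (two 11.88 L containers = 23.76 L) = 48.01 L.
48.01 L ≤ 50 L (ocean vessel limit, Category CR) — within limit.
Category TX quantity: one 0.3 oz pack = 8.52 g.
8.52 g is within the ocean vessel limit of 10 g for Category TX.
Category CR and Category TX may not share an outer package.

No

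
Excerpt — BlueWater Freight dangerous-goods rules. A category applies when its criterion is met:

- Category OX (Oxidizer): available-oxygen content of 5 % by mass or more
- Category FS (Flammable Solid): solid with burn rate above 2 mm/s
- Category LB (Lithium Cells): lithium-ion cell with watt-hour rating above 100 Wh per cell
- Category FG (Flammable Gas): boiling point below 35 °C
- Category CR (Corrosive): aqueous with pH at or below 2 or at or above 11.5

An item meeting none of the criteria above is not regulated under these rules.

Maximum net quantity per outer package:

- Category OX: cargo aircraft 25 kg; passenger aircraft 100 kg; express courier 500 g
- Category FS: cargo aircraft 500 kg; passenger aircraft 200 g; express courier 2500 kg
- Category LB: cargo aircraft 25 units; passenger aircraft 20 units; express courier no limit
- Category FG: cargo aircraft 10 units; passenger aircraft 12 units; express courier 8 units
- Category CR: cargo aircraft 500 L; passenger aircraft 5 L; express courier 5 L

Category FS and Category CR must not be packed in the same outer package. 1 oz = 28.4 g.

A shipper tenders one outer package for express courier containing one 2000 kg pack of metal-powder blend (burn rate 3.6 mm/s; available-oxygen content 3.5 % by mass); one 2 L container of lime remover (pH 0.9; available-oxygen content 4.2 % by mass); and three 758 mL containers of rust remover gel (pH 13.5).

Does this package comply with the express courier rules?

No

Burn rate 3.6 mm/s meets the Category FS criterion (Flammable Solid), so the metal-powder blend is Category FS.
pH 0.9 meets the Category CR criterion (Corrosive), so the lime remover is Category CR.
The rust remover gel has pH 13.5, which is ≥ 11.5, so it is Category CR (Corrosive).
Category FS quantity: 2000 kg.
That is within the Category FS express courier limit of 2500 kg.
Category CR net quantity: 2 L + (three 758 mL containers = 2.274 L) = 4.274 L.
4.274 L ≤ 5 L (express courier limit, Category CR) — within limit.
Category FS and Category CR may not share an outer package.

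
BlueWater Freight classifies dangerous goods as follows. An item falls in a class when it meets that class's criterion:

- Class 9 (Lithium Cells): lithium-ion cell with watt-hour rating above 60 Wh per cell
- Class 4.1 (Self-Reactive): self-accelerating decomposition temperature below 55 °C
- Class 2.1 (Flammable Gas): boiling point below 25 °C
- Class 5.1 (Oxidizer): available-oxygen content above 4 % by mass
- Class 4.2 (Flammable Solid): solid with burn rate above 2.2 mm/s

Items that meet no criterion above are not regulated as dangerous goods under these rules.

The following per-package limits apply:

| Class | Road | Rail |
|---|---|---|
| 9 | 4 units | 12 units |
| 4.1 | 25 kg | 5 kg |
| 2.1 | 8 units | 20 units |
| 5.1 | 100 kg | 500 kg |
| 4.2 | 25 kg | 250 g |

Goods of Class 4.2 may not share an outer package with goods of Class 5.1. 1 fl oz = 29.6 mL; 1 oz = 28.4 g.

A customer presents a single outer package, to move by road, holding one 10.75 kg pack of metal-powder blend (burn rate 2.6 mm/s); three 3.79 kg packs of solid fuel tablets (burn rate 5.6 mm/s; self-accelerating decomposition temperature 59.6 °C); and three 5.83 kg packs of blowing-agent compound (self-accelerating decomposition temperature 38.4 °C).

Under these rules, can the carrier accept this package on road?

Burn rate 2.6 mm/s meets the Class 4.2 criterion (Flammable Solid), so the metal-powder blend is Class 4.2.
Solid fuel tablets: burn rate 5.6 mm/s > 2.2 mm/s → Class 4.2 (Flammable Solid).
With self-accelerating decomposition temperature 38.4 °C (< 55 °C), the blowing-agent compound falls in Class 4.1.
Class 4.2 net quantity: 10.75 kg + (three 3.79 kg packs = 11.37 kg) = 22.12 kg.
That is within the Class 4.2 road limit of 25 kg.
Class 4.1 quantity: three 5.83 kg packs = 17.49 kg.
17.49 kg ≤ 25 kg (road limit, Class 4.1) — within limit.
The segregation rule (Class 4.2 with Class 5.1) does not apply to Class 4.2 with Class 4.1.
Every hazard class is within its road limit and no segregation rule is violated.

Yes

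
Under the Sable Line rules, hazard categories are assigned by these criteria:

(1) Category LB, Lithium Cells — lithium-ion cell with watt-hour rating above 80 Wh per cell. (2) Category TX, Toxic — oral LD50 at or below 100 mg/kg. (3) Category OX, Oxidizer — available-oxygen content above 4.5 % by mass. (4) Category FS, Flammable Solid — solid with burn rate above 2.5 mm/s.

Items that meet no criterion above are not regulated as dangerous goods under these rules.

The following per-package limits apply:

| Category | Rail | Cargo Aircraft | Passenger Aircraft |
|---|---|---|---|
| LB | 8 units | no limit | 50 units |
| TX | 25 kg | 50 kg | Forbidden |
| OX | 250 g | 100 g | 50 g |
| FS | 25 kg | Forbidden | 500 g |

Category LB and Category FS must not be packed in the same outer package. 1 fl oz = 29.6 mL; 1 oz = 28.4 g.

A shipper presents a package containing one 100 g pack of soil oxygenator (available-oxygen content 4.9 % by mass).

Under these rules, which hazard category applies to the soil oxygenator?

Category OX

Available-oxygen content 4.9 % by mass meets the Category OX criterion (Oxidizer), so the soil oxygenator is Category OX.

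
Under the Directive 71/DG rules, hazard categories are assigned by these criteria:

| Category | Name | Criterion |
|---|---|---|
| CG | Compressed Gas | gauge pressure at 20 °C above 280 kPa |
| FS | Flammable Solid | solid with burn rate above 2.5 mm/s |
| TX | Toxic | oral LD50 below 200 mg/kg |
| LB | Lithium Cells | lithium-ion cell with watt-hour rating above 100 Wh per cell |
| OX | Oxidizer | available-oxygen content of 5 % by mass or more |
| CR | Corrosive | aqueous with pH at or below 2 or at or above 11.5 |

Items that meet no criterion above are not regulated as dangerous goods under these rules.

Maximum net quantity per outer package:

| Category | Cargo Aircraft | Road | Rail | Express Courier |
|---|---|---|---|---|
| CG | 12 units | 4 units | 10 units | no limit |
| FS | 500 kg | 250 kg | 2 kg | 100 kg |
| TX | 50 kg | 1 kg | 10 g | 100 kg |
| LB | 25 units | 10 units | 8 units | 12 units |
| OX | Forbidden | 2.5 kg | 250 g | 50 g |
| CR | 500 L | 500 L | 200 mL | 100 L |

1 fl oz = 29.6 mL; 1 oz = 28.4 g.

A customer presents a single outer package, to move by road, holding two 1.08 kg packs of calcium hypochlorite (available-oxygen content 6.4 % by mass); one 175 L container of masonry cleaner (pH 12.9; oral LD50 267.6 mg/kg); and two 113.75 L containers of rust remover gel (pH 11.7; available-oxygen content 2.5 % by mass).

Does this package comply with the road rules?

Calcium hypochlorite: available-oxygen content 6.4 % by mass ≥ 5 % by mass → Category OX (Oxidizer).
The masonry cleaner has pH 12.9, which is ≥ 11.5, so it is Category CR (Corrosive).
With pH 11.7 (≥ 11.5), the rust remover gel falls in Category CR.
Category OX quantity: two 1.08 kg packs = 2.16 kg.
2.16 kg ≤ 2.5 kg (road limit, Category OX) — within limit.
Total Category CR: 175 L + (two 113.75 L containers = 227.5 L) = 402.5 L.
402.5 L is within the road limit of 500 L for Category CR.
Every hazard category is within its road limit and no segregation rule is violated.

Yes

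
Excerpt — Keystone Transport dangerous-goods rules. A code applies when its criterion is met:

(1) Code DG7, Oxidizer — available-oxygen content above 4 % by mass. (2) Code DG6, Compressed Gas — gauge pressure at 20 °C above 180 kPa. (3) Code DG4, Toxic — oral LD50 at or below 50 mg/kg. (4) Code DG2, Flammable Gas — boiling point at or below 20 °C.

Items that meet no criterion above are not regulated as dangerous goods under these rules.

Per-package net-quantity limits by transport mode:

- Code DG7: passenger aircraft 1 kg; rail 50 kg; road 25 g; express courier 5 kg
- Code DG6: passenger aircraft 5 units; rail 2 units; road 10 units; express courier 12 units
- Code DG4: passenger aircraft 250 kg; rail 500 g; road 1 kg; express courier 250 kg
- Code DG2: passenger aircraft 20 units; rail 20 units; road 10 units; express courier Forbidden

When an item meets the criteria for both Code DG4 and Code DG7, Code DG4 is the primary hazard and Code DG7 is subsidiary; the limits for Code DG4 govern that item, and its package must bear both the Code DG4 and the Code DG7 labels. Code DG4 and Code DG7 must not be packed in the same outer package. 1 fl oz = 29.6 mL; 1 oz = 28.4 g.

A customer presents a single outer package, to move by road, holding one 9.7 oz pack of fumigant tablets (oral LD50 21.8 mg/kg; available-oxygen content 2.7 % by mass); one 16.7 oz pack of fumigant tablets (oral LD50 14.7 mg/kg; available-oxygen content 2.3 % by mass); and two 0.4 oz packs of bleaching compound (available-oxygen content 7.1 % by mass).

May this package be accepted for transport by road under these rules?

No

Fumigant tablets: oral LD50 21.8 mg/kg ≤ 50 mg/kg → Code DG4 (Toxic).
Fumigant tablets: oral LD50 14.7 mg/kg ≤ 50 mg/kg → Code DG4 (Toxic).
Available-oxygen content 7.1 % by mass meets the Code DG7 criterion (Oxidizer), so the bleaching compound is Code DG7.
Total Code DG4: (one 9.7 oz pack = 275.48 g) + (one 16.7 oz pack = 474.28 g) = 749.76 g.
749.76 g is within the road limit of 1 kg for Code DG4.
Code DG7 quantity: two 0.4 oz packs = 22.72 g.
That is within the Code DG7 road limit of 25 g.
Code DG4 and Code DG7 may not share an outer package.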